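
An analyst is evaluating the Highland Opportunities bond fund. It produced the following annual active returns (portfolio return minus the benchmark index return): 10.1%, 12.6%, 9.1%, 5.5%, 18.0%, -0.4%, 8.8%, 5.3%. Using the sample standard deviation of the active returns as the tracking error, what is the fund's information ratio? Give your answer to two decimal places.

1.58

r̄ = (10.1 + 12.6 + 9.1 + 5.5 + 18 − 0.4 + 8.8 + 5.3) / 8 = 8.6250%
Sample std dev = √[208.3950 / 7] = 5.4563%
IR = r̄ / tracking error = 8.6250 / 5.4563 = 1.5807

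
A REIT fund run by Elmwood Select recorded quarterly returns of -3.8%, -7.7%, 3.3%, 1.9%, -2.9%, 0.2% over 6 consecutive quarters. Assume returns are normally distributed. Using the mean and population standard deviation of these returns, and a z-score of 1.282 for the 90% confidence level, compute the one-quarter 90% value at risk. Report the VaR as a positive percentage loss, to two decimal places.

6.27

μ = (-3.8 − 7.7 + 3.3 + 1.9 − 2.9 + 0.2) / 6 = -9.00 / 6 = -1.5000%
Population σ = √[Σ(r − μ)² / 6] = √[83.1800 / 6] = √13.8633 = 3.7233%
VaR = −(μ − z·σ) = −(-1.5000 − 1.282 × 3.7233) = −(-6.2733) = 6.2733%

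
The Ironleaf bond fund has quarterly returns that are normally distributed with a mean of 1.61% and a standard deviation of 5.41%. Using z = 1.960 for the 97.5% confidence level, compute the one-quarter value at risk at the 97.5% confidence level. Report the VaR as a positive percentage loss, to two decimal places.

8.99

VaR (as % loss) = −(μ − z·σ) = −(1.61% − 1.960 × 5.41%) = −(-8.9936%) = 8.9936%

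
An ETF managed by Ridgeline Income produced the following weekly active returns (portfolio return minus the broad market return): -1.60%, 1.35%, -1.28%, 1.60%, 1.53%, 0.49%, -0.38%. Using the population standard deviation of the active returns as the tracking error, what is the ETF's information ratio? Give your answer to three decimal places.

Mean return r̄ = 1.710 / 7 = 0.2443%
Population std dev = √[10.8886 / 7] = 1.2472%
IR = r̄ / tracking error = 0.2443 / 1.2472 = 0.1959

0.196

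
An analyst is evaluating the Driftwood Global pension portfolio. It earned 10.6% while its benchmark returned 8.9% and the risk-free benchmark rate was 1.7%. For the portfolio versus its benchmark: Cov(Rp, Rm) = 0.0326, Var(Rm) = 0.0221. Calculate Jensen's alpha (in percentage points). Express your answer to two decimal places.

β = Cov / Var = 0.0326 / 0.0221 = 1.4751
E[R] = Rf + β(Rm − Rf) = 1.7% + 1.4751 × (8.9% − 1.7%) = 12.3207%
α = Rp − E[R] = 10.6% − 12.3207% = -1.7207

-1.72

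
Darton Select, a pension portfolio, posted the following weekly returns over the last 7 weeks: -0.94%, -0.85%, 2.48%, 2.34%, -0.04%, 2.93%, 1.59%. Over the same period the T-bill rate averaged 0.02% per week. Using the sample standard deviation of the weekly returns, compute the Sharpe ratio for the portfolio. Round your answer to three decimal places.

Mean return μ = 7.510 / 7 = 1.0729%
Sample σ = √[Σ(r − μ)² / 6] = √[16.2895 / 6] = √2.7149 = 1.6477%
Sharpe = (μ − rf) / σ = (1.0729 − 0.02) / 1.6477 = 1.0529 / 1.6477 = 0.6390

0.639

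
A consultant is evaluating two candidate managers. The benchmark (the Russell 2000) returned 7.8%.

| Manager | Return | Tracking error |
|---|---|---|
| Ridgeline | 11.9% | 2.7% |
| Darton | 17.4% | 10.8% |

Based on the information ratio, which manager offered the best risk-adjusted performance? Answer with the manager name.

Ridgeline

Ridgeline: IR = (11.9% − 7.8%) / 2.7% = 1.519
Darton: IR = (17.4% − 7.8%) / 10.8% = 0.889
Highest: Ridgeline (1.519).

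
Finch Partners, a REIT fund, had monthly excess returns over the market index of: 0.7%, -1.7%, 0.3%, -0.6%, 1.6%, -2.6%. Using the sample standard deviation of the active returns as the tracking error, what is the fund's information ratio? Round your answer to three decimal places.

-0.245

Mean return μ = -2.30 / 6 = -0.3833%
Σ(r − μ)² = (0.7 − (-0.3833))² + (-1.7 − (-0.3833))² + (0.3 − (-0.3833))² + … = 12.2683
σ = √[12.2683 / 5] = 1.5664%
IR = μ / tracking error = -0.3833 / 1.5664 = -0.2447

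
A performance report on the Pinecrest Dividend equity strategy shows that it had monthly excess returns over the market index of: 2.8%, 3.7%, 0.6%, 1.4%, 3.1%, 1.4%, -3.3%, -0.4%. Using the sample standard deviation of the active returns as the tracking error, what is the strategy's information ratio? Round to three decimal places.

0.515

r̄ = (2.8 + 3.7 + 0.6 + 1.4 + 3.1 + 1.4 − 3.3 − 0.4) / 8 = 1.1625%
Σ(r − r̄)² = (2.8 − 1.1625)² + (3.7 − 1.1625)² + … = 35.6588
sample σ = √(35.6588 / 7) = √5.0941 = 2.2570%
IR = r̄ / tracking error = 1.1625 / 2.2570 = 0.5151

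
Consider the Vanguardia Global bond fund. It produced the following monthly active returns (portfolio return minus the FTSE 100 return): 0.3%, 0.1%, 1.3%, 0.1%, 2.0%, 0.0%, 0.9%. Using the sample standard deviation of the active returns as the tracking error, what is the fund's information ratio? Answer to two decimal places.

0.88

r̄ = (0.3 + 0.1 + 1.3 + 0.1 + 2 + 0 + 0.9) / 7 = 4.70 / 7 = 0.6714%
Sample std dev = √[3.4543 / 6] = 0.7588%
IR = r̄ / tracking error = 0.6714 / 0.7588 = 0.8848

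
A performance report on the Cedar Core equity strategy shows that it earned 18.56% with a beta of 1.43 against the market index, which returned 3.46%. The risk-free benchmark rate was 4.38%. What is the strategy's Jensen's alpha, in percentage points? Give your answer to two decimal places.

15.50

CAPM expected return = Rf + β(Rm − Rf) = 4.38% + 1.43 × (3.46% − 4.38%) = 4.38 + 1.43 × -0.92 = 3.0644%
Jensen's α = Rp − E[R] = 18.56% − 3.0644% = 15.4956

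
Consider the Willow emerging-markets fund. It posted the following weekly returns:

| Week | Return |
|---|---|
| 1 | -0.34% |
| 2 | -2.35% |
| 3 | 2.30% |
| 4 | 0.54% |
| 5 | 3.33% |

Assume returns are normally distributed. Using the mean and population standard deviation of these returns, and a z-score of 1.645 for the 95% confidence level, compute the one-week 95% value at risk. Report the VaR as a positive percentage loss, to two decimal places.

2.58

μ = (-0.34 − 2.35 + 2.3 + 0.54 + 3.33) / 5 = 3.480 / 5 = 0.6960%
Σ(r − μ)² = 19.8865; population σ = √(19.8865/5) = 1.9943%
VaR = −(μ − z·σ) = −(0.6960 − 1.645 × 1.9943) = −(-2.5846) = 2.5846%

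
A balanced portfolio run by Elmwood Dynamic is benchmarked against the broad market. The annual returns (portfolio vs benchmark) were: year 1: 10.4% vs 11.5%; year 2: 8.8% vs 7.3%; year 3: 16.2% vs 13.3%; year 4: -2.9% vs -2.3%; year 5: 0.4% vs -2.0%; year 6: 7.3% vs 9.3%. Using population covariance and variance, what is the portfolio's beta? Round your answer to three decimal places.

r̄p = 6.7000%,  r̄m = 6.1833%
Cov = Σ(rp − r̄p)(rm − r̄m) / 6 = 37.4150
Var(rm) = Σ(rm − r̄m)² / 6 = 38.1347
β = Cov / Var = 37.4150 / 38.1347 = 0.9811

0.981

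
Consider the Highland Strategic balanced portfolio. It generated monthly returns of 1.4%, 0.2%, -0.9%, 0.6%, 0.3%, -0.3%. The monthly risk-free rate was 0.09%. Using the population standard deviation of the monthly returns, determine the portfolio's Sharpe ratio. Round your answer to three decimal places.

0.177

r̄ = (1.4 + 0.2 − 0.9 + 0.6 + 0.3 − 0.3) / 6 = 1.30 / 6 = 0.2167%
Σ(r − r̄)² = (1.4 − 0.2167)² + (0.2 − 0.2167)² + (-0.9 − 0.2167)² + … = 3.0683
σ = √[3.0683 / 6] = 0.7151%
Sharpe = (r̄ − rf) / σ = (0.2167 − 0.09) / 0.7151 = 0.1267 / 0.7151 = 0.1772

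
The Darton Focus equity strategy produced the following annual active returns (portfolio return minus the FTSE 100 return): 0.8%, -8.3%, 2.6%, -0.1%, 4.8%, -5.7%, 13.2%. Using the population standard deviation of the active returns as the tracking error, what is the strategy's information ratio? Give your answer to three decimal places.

0.160

Mean return r̄ = 7.30 / 7 = 1.0429%
Σ(r − r̄)² = 298.4571; population σ = √(298.4571/7) = 6.5297%
IR = r̄ / tracking error = 1.0429 / 6.5297 = 0.1597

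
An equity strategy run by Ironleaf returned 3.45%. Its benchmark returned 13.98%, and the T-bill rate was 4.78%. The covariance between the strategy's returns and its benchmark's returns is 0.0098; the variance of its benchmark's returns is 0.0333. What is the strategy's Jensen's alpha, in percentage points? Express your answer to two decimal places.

-4.04

β = Cov / Var = 0.0098 / 0.0333 = 0.2943
E[R] = Rf + β(Rm − Rf) = 4.78% + 0.2943 × (13.98% − 4.78%) = 7.4876%
α = Rp − E[R] = 3.45% − 7.4876% = -4.0376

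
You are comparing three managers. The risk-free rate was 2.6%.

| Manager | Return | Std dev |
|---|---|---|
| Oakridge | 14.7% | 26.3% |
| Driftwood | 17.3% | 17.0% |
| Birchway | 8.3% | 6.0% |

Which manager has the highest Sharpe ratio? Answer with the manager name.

Oakridge: Sharpe ratio = (14.7% − 2.6%) / 26.3% = 0.460
Driftwood: Sharpe ratio = (17.3% − 2.6%) / 17.0% = 0.865
Birchway: Sharpe ratio = (8.3% − 2.6%) / 6.0% = 0.950
Highest: Birchway (0.950).

Birchway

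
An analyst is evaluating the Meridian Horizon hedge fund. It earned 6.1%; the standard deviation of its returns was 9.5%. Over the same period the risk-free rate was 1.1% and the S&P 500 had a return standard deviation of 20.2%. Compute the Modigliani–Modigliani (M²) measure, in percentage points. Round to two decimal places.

11.73

Sharpe = (Rp − Rf) / σp = (6.1% − 1.1%) / 9.5% = 0.5263
M² = Rf + Sharpe × σm = 1.1% + 0.5263 × 20.2% = 11.7313%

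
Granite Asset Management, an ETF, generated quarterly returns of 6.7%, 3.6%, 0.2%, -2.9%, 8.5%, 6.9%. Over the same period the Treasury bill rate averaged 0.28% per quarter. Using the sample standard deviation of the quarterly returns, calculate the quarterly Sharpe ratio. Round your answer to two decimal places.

μ = (6.7 + 3.6 + 0.2 − 2.9 + 8.5 + 6.9) / 6 = 23.00 / 6 = 3.8333%
Σ(r − μ)² = 97.9933; sample σ = √(97.9933/5) = 4.4270%
Sharpe = (μ − rf) / σ = (3.8333 − 0.28) / 4.4270 = 3.5533 / 4.4270 = 0.8026

0.80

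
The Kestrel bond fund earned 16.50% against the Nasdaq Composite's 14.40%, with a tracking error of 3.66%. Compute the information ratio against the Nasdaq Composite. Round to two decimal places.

0.57

IR = (Rp − Rb) / TE = (16.50% − 14.40%) / 3.66% = 2.10% / 3.66% = 0.5738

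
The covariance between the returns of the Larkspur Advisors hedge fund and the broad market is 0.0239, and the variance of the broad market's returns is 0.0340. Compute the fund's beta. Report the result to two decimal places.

β = Cov(Rp, Rm) / Var(Rm) = 0.0239 / 0.0340 = 0.7029

0.70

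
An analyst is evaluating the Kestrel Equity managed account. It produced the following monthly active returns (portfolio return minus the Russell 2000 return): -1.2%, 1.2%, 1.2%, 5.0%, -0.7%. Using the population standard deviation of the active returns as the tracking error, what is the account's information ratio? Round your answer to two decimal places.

Mean return r̄ = 5.50 / 5 = 1.1000%
Σ(r − r̄)² = (-1.2 − 1.1000)² + (1.2 − 1.1000)² + … = 23.7600
population σ = √(23.7600 / 5) = √4.7520 = 2.1799%
IR = r̄ / tracking error = 1.1000 / 2.1799 = 0.5046

0.50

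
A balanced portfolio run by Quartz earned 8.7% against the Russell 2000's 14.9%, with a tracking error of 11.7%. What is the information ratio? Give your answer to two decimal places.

-0.53

IR = (Rp − Rb) / TE = (8.7% − 14.9%) / 11.7% = -6.20% / 11.7% = -0.5299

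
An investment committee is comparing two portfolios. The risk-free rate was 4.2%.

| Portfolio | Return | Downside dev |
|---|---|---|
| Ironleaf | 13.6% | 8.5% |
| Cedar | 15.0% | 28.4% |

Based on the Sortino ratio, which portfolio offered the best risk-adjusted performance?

Ironleaf

Ironleaf: Sortino ratio = (13.6% − 4.2%) / 8.5% = 1.106
Cedar: Sortino ratio = (15.0% − 4.2%) / 28.4% = 0.380
Highest: Ironleaf (1.106).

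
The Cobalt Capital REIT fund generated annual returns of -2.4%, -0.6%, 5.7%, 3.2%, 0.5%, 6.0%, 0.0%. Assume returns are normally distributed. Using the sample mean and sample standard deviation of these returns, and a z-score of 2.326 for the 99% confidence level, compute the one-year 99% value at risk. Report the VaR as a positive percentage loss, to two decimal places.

5.77

r̄ = (-2.4 − 0.6 + 5.7 + 3.2 + 0.5 + 6 + 0) / 7 = 1.7714%
Sample σ = √[Σ(r − r̄)² / 6] = √[63.1343 / 6] = √10.5224 = 3.2438%
VaR = −(r̄ − z·σ) = −(1.7714 − 2.326 × 3.2438) = −(-5.7737) = 5.7737%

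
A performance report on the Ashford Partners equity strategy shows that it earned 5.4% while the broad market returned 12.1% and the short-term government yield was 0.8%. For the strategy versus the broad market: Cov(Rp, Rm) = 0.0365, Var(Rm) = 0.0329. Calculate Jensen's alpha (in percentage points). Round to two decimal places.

-7.94

β = Cov / Var = 0.0365 / 0.0329 = 1.1094
E[R] = Rf + β(Rm − Rf) = 0.8% + 1.1094 × (12.1% − 0.8%) = 13.3362%
α = Rp − E[R] = 5.4% − 13.3362% = -7.9362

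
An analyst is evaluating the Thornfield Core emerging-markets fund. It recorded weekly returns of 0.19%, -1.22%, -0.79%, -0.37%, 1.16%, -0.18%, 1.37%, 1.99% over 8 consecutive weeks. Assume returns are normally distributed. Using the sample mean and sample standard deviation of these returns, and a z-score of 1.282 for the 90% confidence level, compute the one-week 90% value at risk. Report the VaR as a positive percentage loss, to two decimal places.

1.18

r̄ = (0.19 − 1.22 − 0.79 − 0.37 + 1.16 − 0.18 + 1.37 + 1.99) / 8 = 2.150 / 8 = 0.2688%
Σ(r − r̄)² = (0.19 − 0.2688)² + (-1.22 − 0.2688)² + (-0.79 − 0.2688)² + … = 8.9227
σ = √[8.9227 / 7] = 1.1290%
VaR = −(r̄ − z·σ) = −(0.2688 − 1.282 × 1.1290) = −(-1.1786) = 1.1786%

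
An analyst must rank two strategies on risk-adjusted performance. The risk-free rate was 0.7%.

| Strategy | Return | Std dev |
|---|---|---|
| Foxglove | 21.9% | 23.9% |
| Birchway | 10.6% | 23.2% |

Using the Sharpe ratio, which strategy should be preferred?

Foxglove

Foxglove: Sharpe ratio = (21.9% − 0.7%) / 23.9% = 0.887
Birchway: Sharpe ratio = (10.6% − 0.7%) / 23.2% = 0.427
Highest: Foxglove (0.887).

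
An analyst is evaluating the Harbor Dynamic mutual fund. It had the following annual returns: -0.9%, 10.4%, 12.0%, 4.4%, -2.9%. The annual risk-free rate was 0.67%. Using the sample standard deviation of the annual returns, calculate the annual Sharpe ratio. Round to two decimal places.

μ = (-0.9 + 10.4 + 12 + 4.4 − 2.9) / 5 = 4.6000%
Σ(r − μ)² = (-0.9 − 4.6000)² + (10.4 − 4.6000)² + (12 − 4.6000)² + … = 174.9400
sample σ = √(174.9400 / 4) = √43.7350 = 6.6132%
Sharpe = (μ − rf) / σ = (4.6000 − 0.67) / 6.6132 = 3.9300 / 6.6132 = 0.5943

0.59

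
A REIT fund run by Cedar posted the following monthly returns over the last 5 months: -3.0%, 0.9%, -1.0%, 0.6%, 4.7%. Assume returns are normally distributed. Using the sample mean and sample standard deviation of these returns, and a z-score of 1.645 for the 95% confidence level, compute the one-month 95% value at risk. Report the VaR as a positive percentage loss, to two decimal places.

μ = (-3 + 0.9 − 1 + 0.6 + 4.7) / 5 = 0.4400%
Σ(r − μ)² = 32.2920; sample σ = √(32.2920/4) = 2.8413%
VaR = −(μ − z·σ) = −(0.4400 − 1.645 × 2.8413) = −(-4.2339) = 4.2339%

4.23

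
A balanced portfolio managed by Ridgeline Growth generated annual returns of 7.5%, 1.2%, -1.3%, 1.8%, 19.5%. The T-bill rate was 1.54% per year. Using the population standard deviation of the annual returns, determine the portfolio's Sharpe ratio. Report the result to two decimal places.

Mean return μ = 28.70 / 5 = 5.7400%
Σ(r − μ)² = (7.5 − 5.7400)² + (1.2 − 5.7400)² + (-1.3 − 5.7400)² + … = 278.1320
σ = √[278.1320 / 5] = 7.4583%
Sharpe = (μ − rf) / σ = (5.7400 − 1.54) / 7.4583 = 4.2000 / 7.4583 = 0.5631

0.56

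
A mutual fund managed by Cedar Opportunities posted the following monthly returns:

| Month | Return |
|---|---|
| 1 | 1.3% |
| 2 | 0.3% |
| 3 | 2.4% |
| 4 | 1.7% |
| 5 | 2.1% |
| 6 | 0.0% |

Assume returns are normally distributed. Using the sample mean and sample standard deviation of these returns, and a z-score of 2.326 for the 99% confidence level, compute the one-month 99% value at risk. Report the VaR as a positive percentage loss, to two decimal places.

r̄ = (1.3 + 0.3 + 2.4 + 1.7 + 2.1 + 0) / 6 = 7.80 / 6 = 1.3000%
Sample σ = √[Σ(r − r̄)² / 5] = √[4.7000 / 5] = √0.9400 = 0.9695%
VaR = −(r̄ − z·σ) = −(1.3000 − 2.326 × 0.9695) = −(-0.9551) = 0.9551%

0.96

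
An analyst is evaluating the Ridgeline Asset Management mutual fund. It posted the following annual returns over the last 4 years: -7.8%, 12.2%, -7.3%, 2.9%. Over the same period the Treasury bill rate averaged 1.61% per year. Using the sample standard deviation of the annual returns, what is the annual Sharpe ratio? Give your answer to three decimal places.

Mean return r̄ = -0.00 / 4 = 0.0000%
Sample σ = √[Σ(r − r̄)² / 3] = √[271.3800 / 3] = √90.4600 = 9.5110%
Sharpe = (r̄ − rf) / σ = (0.0000 − 1.61) / 9.5110 = -1.6100 / 9.5110 = -0.1693

-0.169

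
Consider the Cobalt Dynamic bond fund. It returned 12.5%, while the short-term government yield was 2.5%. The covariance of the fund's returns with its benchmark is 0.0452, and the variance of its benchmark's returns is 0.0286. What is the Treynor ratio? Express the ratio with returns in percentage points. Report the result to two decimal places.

6.33

β = Cov / Var = 0.0452 / 0.0286 = 1.5804
Treynor = (Rp − Rf) / β = (12.5% − 2.5%) / 1.5804 = 10.00 / 1.5804 = 6.3275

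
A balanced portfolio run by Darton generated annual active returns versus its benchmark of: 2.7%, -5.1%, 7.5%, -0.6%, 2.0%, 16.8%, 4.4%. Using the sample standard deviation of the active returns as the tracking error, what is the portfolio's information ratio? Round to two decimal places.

0.57

Mean return μ = 27.70 / 7 = 3.9571%
Σ(r − μ)² = (2.7 − 3.9571)² + (-5.1 − 3.9571)² + … = 285.8971
sample σ = √(285.8971 / 6) = √47.6495 = 6.9029%
IR = μ / tracking error = 3.9571 / 6.9029 = 0.5733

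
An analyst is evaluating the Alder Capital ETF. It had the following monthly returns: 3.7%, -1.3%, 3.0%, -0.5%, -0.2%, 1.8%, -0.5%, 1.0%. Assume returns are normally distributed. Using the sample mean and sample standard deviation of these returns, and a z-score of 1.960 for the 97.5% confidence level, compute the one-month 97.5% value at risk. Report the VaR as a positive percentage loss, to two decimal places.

2.68

Mean return μ = 7.00 / 8 = 0.8750%
Σ(r − μ)² = (3.7 − 0.8750)² + (-1.3 − 0.8750)² + … = 23.0350
sample σ = √(23.0350 / 7) = √3.2907 = 1.8140%
VaR = −(μ − z·σ) = −(0.8750 − 1.960 × 1.8140) = −(-2.6804) = 2.6804%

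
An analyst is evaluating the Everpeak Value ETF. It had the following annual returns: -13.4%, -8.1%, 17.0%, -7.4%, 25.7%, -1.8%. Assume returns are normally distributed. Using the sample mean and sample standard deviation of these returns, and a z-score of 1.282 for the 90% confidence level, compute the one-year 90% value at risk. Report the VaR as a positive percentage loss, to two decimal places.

r̄ = (-13.4 − 8.1 + 17 − 7.4 + 25.7 − 1.8) / 6 = 2.0000%
Sample std dev = √[1228.6600 / 5] = 15.6758%
VaR = −(r̄ − z·σ) = −(2.0000 − 1.282 × 15.6758) = −(-18.0964) = 18.0964%

18.10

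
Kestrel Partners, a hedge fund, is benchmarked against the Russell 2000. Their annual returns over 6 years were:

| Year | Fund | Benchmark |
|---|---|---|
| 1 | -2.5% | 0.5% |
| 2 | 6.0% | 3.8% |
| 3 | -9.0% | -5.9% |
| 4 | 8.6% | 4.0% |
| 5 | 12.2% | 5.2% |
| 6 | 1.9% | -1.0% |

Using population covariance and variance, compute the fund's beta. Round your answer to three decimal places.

1.758

r̄p = 2.8667%,  r̄m = 1.1000%
Cov = Σ(rp − r̄p)(rm − r̄m) / 6 = 25.2783
Var(rm) = Σ(rm − r̄m)² / 6 = 14.3800
β = Cov / Var = 25.2783 / 14.3800 = 1.7579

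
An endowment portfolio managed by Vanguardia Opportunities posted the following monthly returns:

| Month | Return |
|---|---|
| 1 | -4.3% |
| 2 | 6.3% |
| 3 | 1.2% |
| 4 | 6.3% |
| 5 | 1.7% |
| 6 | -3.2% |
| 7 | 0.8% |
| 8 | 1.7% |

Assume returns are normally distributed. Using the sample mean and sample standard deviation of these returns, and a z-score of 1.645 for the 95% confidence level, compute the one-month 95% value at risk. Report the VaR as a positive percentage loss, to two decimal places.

Mean return r̄ = 10.50 / 8 = 1.3125%
Σ(r − r̄)² = (-4.3 − 1.3125)² + (6.3 − 1.3125)² + (1.2 − 1.3125)² + … = 102.1888
σ = √[102.1888 / 7] = 3.8208%
VaR = −(r̄ − z·σ) = −(1.3125 − 1.645 × 3.8208) = −(-4.9727) = 4.9727%

4.97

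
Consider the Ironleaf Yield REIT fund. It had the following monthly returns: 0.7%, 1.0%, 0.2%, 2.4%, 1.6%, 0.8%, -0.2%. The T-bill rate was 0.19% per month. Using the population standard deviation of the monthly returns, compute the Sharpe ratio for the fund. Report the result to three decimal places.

r̄ = (0.7 + 1 + 0.2 + 2.4 + 1.6 + 0.8 − 0.2) / 7 = 6.50 / 7 = 0.9286%
Σ(r − r̄)² = (0.7 − 0.9286)² + (1 − 0.9286)² + (0.2 − 0.9286)² + … = 4.4943
population σ = √(4.4943 / 7) = √0.6420 = 0.8012%
Sharpe = (r̄ − rf) / σ = (0.9286 − 0.19) / 0.8012 = 0.7386 / 0.8012 = 0.9219

0.922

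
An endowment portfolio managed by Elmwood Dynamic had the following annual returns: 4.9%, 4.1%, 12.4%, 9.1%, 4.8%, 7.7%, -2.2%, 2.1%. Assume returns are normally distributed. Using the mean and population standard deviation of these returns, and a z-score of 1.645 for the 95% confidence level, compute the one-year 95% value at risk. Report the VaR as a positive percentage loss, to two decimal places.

1.49

Mean return r̄ = 42.90 / 8 = 5.3625%
Σ(r − r̄)² = 138.9188; population σ = √(138.9188/8) = 4.1671%
VaR = −(r̄ − z·σ) = −(5.3625 − 1.645 × 4.1671) = −(-1.4924) = 1.4924%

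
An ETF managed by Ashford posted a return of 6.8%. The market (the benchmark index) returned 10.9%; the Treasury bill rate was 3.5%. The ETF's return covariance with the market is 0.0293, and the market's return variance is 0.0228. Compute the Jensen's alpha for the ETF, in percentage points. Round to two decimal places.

-6.21

β = Cov / Var = 0.0293 / 0.0228 = 1.2851
E[R] = Rf + β(Rm − Rf) = 3.5% + 1.2851 × (10.9% − 3.5%) = 13.0097%
α = Rp − E[R] = 6.8% − 13.0097% = -6.2097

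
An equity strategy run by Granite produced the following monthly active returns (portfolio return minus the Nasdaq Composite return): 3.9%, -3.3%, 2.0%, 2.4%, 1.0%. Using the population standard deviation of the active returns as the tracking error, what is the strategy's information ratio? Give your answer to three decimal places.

μ = (3.9 − 3.3 + 2 + 2.4 + 1) / 5 = 6.00 / 5 = 1.2000%
Population σ = √[Σ(r − μ)² / 5] = √[29.6600 / 5] = √5.9320 = 2.4356%
IR = μ / tracking error = 1.2000 / 2.4356 = 0.4927

0.493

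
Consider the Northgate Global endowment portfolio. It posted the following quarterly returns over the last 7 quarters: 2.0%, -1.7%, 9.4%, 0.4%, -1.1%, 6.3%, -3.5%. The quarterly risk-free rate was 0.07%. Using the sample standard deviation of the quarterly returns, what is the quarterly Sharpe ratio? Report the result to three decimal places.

0.349

r̄ = (2 − 1.7 + 9.4 + 0.4 − 1.1 + 6.3 − 3.5) / 7 = 1.6857%
Σ(r − r̄)² = 128.6686; sample σ = √(128.6686/6) = 4.6308%
Sharpe = (r̄ − rf) / σ = (1.6857 − 0.07) / 4.6308 = 1.6157 / 4.6308 = 0.3489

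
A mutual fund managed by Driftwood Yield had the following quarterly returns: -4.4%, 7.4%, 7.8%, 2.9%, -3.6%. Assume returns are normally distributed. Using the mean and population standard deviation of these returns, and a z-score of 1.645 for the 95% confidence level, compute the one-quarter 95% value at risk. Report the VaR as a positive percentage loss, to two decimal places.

r̄ = (-4.4 + 7.4 + 7.8 + 2.9 − 3.6) / 5 = 10.10 / 5 = 2.0200%
Population std dev = √[135.9280 / 5] = 5.2140%
VaR = −(r̄ − z·σ) = −(2.0200 − 1.645 × 5.2140) = −(-6.5570) = 6.5570%

6.56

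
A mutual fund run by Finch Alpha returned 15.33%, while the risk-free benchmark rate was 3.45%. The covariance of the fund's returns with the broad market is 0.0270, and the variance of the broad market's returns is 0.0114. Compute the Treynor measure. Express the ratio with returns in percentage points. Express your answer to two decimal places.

5.02

β = Cov / Var = 0.0270 / 0.0114 = 2.3684
Treynor = (Rp − Rf) / β = (15.33% − 3.45%) / 2.3684 = 11.88 / 2.3684 = 5.0160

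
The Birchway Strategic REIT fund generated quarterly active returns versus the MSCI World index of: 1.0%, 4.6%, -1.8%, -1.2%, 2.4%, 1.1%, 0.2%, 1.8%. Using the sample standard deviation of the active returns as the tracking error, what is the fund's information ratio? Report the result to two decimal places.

0.50

μ = (1 + 4.6 − 1.8 − 1.2 + 2.4 + 1.1 + 0.2 + 1.8) / 8 = 8.10 / 8 = 1.0125%
Sample σ = √[Σ(r − μ)² / 7] = √[28.8888 / 7] = √4.1270 = 2.0315%
IR = μ / tracking error = 1.0125 / 2.0315 = 0.4984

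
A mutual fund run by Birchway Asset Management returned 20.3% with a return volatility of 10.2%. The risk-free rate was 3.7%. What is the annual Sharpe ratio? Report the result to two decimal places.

1.63

Sharpe = (Rp − Rf) / σp = (20.3% − 3.7%) / 10.2% = 16.60% / 10.2% = 1.6275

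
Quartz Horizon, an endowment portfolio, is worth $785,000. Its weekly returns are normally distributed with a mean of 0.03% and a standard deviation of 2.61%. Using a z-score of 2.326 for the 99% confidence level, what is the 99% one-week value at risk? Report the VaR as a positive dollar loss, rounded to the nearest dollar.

$47,421

Return at the 99% tail: μ − z·σ = 0.03% − 2.326 × 2.61% = 0.03 − 6.07086 = -6.04086%
VaR = −(-6.04086%) × $785,000 = 6.04086% × $785,000 = $47,421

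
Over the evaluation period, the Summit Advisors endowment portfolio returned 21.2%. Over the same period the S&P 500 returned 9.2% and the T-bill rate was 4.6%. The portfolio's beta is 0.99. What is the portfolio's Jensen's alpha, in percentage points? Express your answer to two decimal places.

CAPM expected return = Rf + β(Rm − Rf) = 4.6% + 0.99 × (9.2% − 4.6%) = 4.6 + 0.99 × 4.60 = 9.1540%
Jensen's α = Rp − E[R] = 21.2% − 9.1540% = 12.0460

12.05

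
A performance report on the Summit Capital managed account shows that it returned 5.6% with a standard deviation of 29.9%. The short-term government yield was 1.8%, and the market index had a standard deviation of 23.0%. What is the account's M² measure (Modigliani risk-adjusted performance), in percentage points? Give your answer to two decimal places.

Sharpe = (Rp − Rf) / σp = (5.6% − 1.8%) / 29.9% = 0.1271
M² = Rf + Sharpe × σm = 1.8% + 0.1271 × 23.0% = 4.7233%

4.72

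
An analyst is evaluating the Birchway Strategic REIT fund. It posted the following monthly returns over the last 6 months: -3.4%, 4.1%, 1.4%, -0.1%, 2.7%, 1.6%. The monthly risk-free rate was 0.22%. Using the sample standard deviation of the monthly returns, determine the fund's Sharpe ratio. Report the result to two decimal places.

0.32

μ = (-3.4 + 4.1 + 1.4 − 0.1 + 2.7 + 1.6) / 6 = 1.0500%
Sample σ = √[Σ(r − μ)² / 5] = √[33.5750 / 5] = √6.7150 = 2.5913%
Sharpe = (μ − rf) / σ = (1.0500 − 0.22) / 2.5913 = 0.8300 / 2.5913 = 0.3203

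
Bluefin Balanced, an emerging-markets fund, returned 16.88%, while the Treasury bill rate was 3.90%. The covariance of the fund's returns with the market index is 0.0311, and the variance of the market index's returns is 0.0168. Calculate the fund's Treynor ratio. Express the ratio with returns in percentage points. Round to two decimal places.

7.01

β = Cov / Var = 0.0311 / 0.0168 = 1.8512
Treynor = (Rp − Rf) / β = (16.88% − 3.90%) / 1.8512 = 12.98 / 1.8512 = 7.0117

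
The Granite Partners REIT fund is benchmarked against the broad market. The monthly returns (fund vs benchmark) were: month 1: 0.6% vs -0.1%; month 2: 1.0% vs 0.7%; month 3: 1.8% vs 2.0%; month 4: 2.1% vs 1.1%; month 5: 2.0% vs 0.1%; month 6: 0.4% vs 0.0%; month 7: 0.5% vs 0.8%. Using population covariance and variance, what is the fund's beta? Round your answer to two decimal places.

0.49

r̄p = 1.2000%,  r̄m = 0.6571%
Cov = Σ(rp − r̄p)(rm − r̄m) / 7 = 0.2329
Var(rm) = Σ(rm − r̄m)² / 7 = 0.4767
β = Cov / Var = 0.2329 / 0.4767 = 0.4886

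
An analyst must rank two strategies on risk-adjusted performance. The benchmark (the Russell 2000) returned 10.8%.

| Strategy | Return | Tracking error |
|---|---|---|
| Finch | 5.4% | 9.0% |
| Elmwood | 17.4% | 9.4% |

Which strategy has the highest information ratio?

Finch: IR = (5.4% − 10.8%) / 9.0% = -0.600
Elmwood: IR = (17.4% − 10.8%) / 9.4% = 0.702
Highest: Elmwood (0.702).

Elmwood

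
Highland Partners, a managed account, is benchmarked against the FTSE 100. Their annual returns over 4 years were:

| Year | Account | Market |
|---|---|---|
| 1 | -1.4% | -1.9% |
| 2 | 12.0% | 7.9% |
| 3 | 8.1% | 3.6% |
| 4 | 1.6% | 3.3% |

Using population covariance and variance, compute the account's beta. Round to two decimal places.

1.38

r̄p = 5.0750%,  r̄m = 3.2250%
Cov = Σ(rp − r̄p)(rm − r̄m) / 4 = 16.6081
Var(rm) = Σ(rm − r̄m)² / 4 = 12.0669
β = Cov / Var = 16.6081 / 12.0669 = 1.3763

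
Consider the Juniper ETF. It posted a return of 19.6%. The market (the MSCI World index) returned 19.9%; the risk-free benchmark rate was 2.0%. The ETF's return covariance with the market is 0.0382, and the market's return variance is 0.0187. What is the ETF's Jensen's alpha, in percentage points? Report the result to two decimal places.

β = Cov / Var = 0.0382 / 0.0187 = 2.0428
E[R] = Rf + β(Rm − Rf) = 2.0% + 2.0428 × (19.9% − 2.0%) = 38.5661%
α = Rp − E[R] = 19.6% − 38.5661% = -18.9661

-18.97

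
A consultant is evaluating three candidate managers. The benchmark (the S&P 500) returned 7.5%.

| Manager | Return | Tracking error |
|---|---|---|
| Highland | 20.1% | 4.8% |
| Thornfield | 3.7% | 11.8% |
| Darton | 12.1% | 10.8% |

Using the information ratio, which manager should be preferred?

Highland

Highland: IR = (20.1% − 7.5%) / 4.8% = 2.625
Thornfield: IR = (3.7% − 7.5%) / 11.8% = -0.322
Darton: IR = (12.1% − 7.5%) / 10.8% = 0.426
Highest: Highland (2.625).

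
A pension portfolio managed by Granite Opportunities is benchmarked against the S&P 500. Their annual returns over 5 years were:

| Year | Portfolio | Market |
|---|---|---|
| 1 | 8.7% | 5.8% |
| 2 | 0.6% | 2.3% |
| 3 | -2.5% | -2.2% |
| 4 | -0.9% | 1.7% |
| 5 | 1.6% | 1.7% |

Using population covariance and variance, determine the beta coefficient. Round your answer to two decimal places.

1.38

r̄p = 1.5000%,  r̄m = 1.8600%
Cov = Σ(rp − r̄p)(rm − r̄m) / 5 = 8.9160
Var(rm) = Σ(rm − r̄m)² / 5 = 6.4504
β = Cov / Var = 8.9160 / 6.4504 = 1.3822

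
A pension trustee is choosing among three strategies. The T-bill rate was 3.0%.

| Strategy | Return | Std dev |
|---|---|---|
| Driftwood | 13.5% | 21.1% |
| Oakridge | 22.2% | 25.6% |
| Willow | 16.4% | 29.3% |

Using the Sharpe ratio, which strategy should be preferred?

Driftwood: Sharpe ratio = (13.5% − 3.0%) / 21.1% = 0.498
Oakridge: Sharpe ratio = (22.2% − 3.0%) / 25.6% = 0.750
Willow: Sharpe ratio = (16.4% − 3.0%) / 29.3% = 0.457
Highest: Oakridge (0.750).

Oakridge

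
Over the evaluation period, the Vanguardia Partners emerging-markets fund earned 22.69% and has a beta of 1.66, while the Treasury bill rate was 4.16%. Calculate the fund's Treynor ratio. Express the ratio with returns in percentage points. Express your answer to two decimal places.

Treynor = (Rp − Rf) / β = (22.69% − 4.16%) / 1.66 = 18.53 / 1.66 = 11.1627

11.16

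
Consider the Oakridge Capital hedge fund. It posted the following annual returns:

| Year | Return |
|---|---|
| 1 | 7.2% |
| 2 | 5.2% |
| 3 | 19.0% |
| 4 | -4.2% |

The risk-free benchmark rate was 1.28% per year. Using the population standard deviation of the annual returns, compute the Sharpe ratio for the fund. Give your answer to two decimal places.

r̄ = (7.2 + 5.2 + 19 − 4.2) / 4 = 27.20 / 4 = 6.8000%
Population σ = √[Σ(r − r̄)² / 4] = √[272.5600 / 4] = √68.1400 = 8.2547%
Sharpe = (r̄ − rf) / σ = (6.8000 − 1.28) / 8.2547 = 5.5200 / 8.2547 = 0.6687

0.67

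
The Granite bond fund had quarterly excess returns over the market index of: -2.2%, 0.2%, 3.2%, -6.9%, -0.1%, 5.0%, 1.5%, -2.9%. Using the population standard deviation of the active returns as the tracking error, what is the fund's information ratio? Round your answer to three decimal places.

-0.079

μ = (-2.2 + 0.2 + 3.2 − 6.9 − 0.1 + 5 + 1.5 − 2.9) / 8 = -0.2750%
Σ(r − μ)² = 97.7950; population σ = √(97.7950/8) = 3.4963%
IR = μ / tracking error = -0.2750 / 3.4963 = -0.0787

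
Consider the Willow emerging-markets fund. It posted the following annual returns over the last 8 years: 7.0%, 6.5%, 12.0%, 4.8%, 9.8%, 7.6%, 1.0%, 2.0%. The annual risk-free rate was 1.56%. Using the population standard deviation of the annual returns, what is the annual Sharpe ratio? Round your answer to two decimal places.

r̄ = (7 + 6.5 + 12 + 4.8 + 9.8 + 7.6 + 1 + 2) / 8 = 50.70 / 8 = 6.3375%
Σ(r − r̄)² = 95.7788; population σ = √(95.7788/8) = 3.4601%
Sharpe = (r̄ − rf) / σ = (6.3375 − 1.56) / 3.4601 = 4.7775 / 3.4601 = 1.3807

1.38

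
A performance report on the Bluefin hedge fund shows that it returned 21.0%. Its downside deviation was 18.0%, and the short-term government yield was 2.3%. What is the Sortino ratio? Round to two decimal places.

1.04

Sortino = (Rp − Rf) / σd = (21.0% − 2.3%) / 18.0% = 18.70% / 18.0% = 1.0389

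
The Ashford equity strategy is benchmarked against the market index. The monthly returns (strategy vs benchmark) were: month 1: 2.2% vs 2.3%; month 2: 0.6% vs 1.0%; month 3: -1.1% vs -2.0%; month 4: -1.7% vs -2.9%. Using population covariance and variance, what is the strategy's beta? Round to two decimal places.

r̄p = 0.0000%,  r̄m = -0.4000%
Cov = Σ(rp − r̄p)(rm − r̄m) / 4 = 3.1975
Var(rm) = Σ(rm − r̄m)² / 4 = 4.5150
β = Cov / Var = 3.1975 / 4.5150 = 0.7082

0.71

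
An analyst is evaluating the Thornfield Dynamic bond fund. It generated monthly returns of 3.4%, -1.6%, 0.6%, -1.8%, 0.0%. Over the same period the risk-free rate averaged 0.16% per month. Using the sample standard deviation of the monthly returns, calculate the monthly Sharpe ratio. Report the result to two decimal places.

r̄ = (3.4 − 1.6 + 0.6 − 1.8 + 0) / 5 = 0.1200%
Sample σ = √[Σ(r − r̄)² / 4] = √[17.6480 / 4] = √4.4120 = 2.1005%
Sharpe = (r̄ − rf) / σ = (0.1200 − 0.16) / 2.1005 = -0.0400 / 2.1005 = -0.0190

-0.02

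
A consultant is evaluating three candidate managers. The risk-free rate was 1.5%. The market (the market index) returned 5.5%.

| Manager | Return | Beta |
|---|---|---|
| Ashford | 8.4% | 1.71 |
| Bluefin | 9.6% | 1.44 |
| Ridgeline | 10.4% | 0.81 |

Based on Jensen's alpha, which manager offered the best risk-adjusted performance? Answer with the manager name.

Ridgeline

Ashford: α = 8.4% − [1.5% + 1.71 × (5.5% − 1.5%)] = 0.060
Bluefin: α = 9.6% − [1.5% + 1.44 × (5.5% − 1.5%)] = 2.340
Ridgeline: α = 10.4% − [1.5% + 0.81 × (5.5% − 1.5%)] = 5.660
Highest: Ridgeline (5.660).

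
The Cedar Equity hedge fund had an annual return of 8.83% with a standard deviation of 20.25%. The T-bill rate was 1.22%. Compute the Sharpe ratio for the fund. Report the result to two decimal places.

Sharpe = (Rp − Rf) / σp = (8.83% − 1.22%) / 20.25% = 7.61% / 20.25% = 0.3758

0.38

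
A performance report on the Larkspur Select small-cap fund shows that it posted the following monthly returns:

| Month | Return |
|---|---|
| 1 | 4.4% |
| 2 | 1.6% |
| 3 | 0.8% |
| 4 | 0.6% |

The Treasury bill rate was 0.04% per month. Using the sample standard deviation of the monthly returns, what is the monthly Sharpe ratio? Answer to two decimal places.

1.03

μ = (4.4 + 1.6 + 0.8 + 0.6) / 4 = 1.8500%
Sample σ = √[Σ(r − μ)² / 3] = √[9.2300 / 3] = √3.0767 = 1.7541%
Sharpe = (μ − rf) / σ = (1.8500 − 0.04) / 1.7541 = 1.8100 / 1.7541 = 1.0319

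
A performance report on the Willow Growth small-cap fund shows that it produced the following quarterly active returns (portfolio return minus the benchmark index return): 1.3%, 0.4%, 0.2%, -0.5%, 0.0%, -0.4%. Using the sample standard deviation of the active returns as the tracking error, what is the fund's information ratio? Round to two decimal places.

0.26

r̄ = (1.3 + 0.4 + 0.2 − 0.5 + 0 − 0.4) / 6 = 1.00 / 6 = 0.1667%
Sample std dev = √[2.1333 / 5] = 0.6532%
IR = r̄ / tracking error = 0.1667 / 0.6532 = 0.2552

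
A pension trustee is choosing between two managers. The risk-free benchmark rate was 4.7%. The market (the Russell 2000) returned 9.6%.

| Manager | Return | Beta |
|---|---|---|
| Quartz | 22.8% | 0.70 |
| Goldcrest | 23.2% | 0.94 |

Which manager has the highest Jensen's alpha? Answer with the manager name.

Quartz: α = 22.8% − [4.7% + 0.70 × (9.6% − 4.7%)] = 14.670
Goldcrest: α = 23.2% − [4.7% + 0.94 × (9.6% − 4.7%)] = 13.894
Highest: Quartz (14.670).

Quartz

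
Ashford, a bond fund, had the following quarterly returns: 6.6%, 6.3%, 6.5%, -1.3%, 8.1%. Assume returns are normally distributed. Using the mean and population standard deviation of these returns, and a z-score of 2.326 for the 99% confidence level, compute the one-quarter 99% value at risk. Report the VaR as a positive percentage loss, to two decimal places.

2.51

Mean return r̄ = 26.20 / 5 = 5.2400%
Population σ = √[Σ(r − r̄)² / 5] = √[55.5120 / 5] = √11.1024 = 3.3320%
VaR = −(r̄ − z·σ) = −(5.2400 − 2.326 × 3.3320) = −(-2.5102) = 2.5102%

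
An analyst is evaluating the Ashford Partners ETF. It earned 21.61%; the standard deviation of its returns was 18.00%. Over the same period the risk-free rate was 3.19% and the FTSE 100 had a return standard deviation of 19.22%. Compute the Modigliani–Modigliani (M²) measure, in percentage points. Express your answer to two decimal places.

Sharpe = (Rp − Rf) / σp = (21.61% − 3.19%) / 18.00% = 1.0233
M² = Rf + Sharpe × σm = 3.19% + 1.0233 × 19.22% = 22.8578%

22.86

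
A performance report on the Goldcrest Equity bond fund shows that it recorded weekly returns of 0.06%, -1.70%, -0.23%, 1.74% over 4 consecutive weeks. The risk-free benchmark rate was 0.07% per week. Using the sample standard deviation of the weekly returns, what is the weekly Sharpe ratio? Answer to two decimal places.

-0.07

r̄ = (0.06 − 1.7 − 0.23 + 1.74) / 4 = -0.0325%
Σ(r − r̄)² = (0.06 − (-0.0325))² + (-1.7 − (-0.0325))² + (-0.23 − (-0.0325))² + … = 5.9699
sample σ = √(5.9699 / 3) = √1.9900 = 1.4107%
Sharpe = (r̄ − rf) / σ = (-0.0325 − 0.07) / 1.4107 = -0.1025 / 1.4107 = -0.0727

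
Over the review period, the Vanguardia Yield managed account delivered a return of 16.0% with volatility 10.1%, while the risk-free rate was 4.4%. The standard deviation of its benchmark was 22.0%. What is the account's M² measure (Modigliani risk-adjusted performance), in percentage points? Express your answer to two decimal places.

29.67

Sharpe = (Rp − Rf) / σp = (16.0% − 4.4%) / 10.1% = 1.1485
M² = Rf + Sharpe × σm = 4.4% + 1.1485 × 22.0% = 29.6670%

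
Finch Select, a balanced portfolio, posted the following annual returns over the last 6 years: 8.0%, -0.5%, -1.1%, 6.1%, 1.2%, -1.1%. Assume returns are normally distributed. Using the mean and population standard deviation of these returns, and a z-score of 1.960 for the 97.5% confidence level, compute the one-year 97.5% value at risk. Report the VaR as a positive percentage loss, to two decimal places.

μ = (8 − 0.5 − 1.1 + 6.1 + 1.2 − 1.1) / 6 = 12.60 / 6 = 2.1000%
Σ(r − μ)² = (8 − 2.1000)² + (-0.5 − 2.1000)² + (-1.1 − 2.1000)² + … = 78.8600
population σ = √(78.8600 / 6) = √13.1433 = 3.6254%
VaR = −(μ − z·σ) = −(2.1000 − 1.960 × 3.6254) = −(-5.0058) = 5.0058%

5.01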